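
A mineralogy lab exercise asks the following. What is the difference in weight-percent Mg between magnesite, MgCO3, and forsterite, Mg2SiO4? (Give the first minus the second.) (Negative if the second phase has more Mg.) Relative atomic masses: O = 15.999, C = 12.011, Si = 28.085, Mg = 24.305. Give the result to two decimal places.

M(MgCO3) = 84.313 g/mol, so wt% Mg = 24.305/84.313 × 100 = 28.83%.
M(Mg2SiO4) = 140.691 g/mol, so wt% Mg = 48.610/140.691 × 100 = 34.55%.
28.83 − 34.55 = -5.72 pp.

-5.72 percentage points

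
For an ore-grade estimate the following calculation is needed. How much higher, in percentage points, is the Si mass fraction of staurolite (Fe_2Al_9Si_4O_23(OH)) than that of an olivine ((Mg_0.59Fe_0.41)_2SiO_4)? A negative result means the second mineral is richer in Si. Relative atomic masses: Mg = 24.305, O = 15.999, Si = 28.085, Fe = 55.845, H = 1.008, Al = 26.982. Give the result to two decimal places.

-3.67 percentage points

Si in Fe_2Al_9Si_4O_23(OH): molar mass 851.852 g/mol; 4×28.085 = 112.340 g → 13.19 wt%.
Si in (Mg_0.59Fe_0.41)_2SiO_4: molar mass 166.554 g/mol; 1×28.085 = 28.085 g → 16.86 wt%.
Difference = 13.19 − 16.86 = -3.67 percentage points.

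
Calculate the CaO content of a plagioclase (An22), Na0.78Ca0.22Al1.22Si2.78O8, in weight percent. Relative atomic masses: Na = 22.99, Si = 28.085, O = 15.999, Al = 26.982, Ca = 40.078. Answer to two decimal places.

4.64 wt%

M(Na0.78Ca0.22Al1.22Si2.78O8) = 265.736 g/mol; M(CaO) = 56.077 g/mol.
Moles CaO per formula unit = 0.22 Ca ÷ 1 = 0.2200.
CaO fraction = (0.2200 × 56.077) / 265.736 = 12.337/265.736 = 0.0464.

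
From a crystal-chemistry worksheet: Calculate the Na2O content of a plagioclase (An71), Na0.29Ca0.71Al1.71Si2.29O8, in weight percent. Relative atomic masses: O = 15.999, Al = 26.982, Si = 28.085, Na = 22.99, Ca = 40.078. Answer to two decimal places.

3.29 wt%

Molar mass of Na0.29Ca0.71Al1.71Si2.29O8 = 0.29·22.99 + 0.71·40.078 + 1.71·26.982 + 2.29·28.085 + 8·15.999 = 273.568 g/mol.
Each formula unit contains 0.29 Na, equivalent to 0.29/2 = 0.1450 mol Na2O.
M(Na2O) = 2×22.99 + 1×15.999 = 61.979 g/mol.
Mass of Na2O per formula unit = 0.1450 × 61.979 = 8.987 g.
Na2O wt% = 8.987 / 273.568 × 100 = 3.29%.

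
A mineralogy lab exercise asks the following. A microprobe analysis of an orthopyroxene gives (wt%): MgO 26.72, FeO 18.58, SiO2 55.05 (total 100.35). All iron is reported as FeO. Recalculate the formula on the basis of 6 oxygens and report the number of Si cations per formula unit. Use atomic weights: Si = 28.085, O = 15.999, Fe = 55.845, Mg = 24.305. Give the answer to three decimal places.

26.72 wt% MgO ÷ 40.304 g/mol = 0.66296 mol, giving 0.66296 Mg and 0.66296 O.
18.58 wt% FeO ÷ 71.844 g/mol = 0.25862 mol, giving 0.25862 Fe and 0.25862 O.
55.05 wt% SiO2 ÷ 60.083 g/mol = 0.91623 mol, giving 0.91623 Si and 1.83246 O.
Oxygen sums to 2.75404; scaling by 6/2.75404 = 2.17862 puts the formula on 6 O.
Si: 0.91623 × 2.17862 = 1.996 atoms per formula unit.

1.996 Si apfu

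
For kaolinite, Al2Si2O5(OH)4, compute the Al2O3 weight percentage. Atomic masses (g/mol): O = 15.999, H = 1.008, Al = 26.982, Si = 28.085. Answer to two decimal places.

Molar mass of Al2Si2O5(OH)4 = 2·26.982 + 2·28.085 + 9·15.999 + 4·1.008 = 258.157 g/mol.
Each formula unit contains 2 Al, equivalent to 2/2 = 1.0000 mol Al2O3.
M(Al2O3) = 2×26.982 + 3×15.999 = 101.961 g/mol.
Mass of Al2O3 per formula unit = 1.0000 × 101.961 = 101.961 g.
Al2O3 wt% = 101.961 / 258.157 × 100 = 39.50%.

39.50 wt%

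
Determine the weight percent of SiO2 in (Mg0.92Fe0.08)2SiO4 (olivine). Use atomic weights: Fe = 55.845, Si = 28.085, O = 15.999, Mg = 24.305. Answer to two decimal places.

41.23 wt%

Formula mass = 145.737 g/mol.
1 Si → 1.0000 mol SiO2 per formula unit; M(SiO2) = 60.083, so SiO2 mass = 60.083 g.
60.083/145.737 × 100 = 41.23 wt%.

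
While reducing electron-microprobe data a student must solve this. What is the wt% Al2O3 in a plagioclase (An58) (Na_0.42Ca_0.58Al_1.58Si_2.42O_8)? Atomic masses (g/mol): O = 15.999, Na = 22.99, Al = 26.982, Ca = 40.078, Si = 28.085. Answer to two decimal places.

29.67 wt%

Molar mass of Na_0.42Ca_0.58Al_1.58Si_2.42O_8 = 0.42×22.99 + 0.58×40.078 + 1.58×26.982 + 2.42×28.085 + 8×15.999 = 271.490 g/mol.
Each formula unit contains 1.58 Al, equivalent to 1.58/2 = 0.7900 mol Al2O3.
M(Al2O3) = 2×26.982 + 3×15.999 = 101.961 g/mol.
Mass of Al2O3 per formula unit = 0.7900 × 101.961 = 80.549 g.
Al2O3 wt% = 80.549 / 271.490 × 100 = 29.67%.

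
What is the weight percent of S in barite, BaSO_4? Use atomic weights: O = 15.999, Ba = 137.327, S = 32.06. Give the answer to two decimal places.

M(BaSO_4) = 233.383 g/mol.
S contributes 1 × 32.06 = 32.060 g per mole.
32.060/233.383 = 0.1374 → 13.74%.

13.74 wt%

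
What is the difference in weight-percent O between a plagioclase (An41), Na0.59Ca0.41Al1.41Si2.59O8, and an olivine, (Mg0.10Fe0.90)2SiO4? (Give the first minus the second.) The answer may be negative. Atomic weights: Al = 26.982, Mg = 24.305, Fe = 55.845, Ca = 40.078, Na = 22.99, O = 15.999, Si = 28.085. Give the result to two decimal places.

15.21 percentage points

First mineral: 127.992 g O in 268.773 g formula = 47.62 wt% O.
Second mineral: 63.996 g O in 197.463 g formula = 32.41 wt% O.
47.62% − 32.41% gives a difference of 15.21 percentage points.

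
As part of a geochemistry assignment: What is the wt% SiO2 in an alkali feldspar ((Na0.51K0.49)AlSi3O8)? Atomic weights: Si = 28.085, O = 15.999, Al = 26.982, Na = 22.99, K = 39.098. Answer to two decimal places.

Formula mass = 270.112 g/mol.
3 Si → 3.0000 mol SiO2 per formula unit; M(SiO2) = 60.083, so SiO2 mass = 180.249 g.
180.249/270.112 × 100 = 66.73 wt%.

66.73 wt%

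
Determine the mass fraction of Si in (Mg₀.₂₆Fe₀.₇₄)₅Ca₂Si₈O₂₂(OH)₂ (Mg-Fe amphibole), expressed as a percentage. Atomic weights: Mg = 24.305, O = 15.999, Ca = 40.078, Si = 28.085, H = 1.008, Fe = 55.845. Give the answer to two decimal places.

24.18 wt%

M((Mg₀.₂₆Fe₀.₇₄)₅Ca₂Si₈O₂₂(OH)₂) = 929.051 g/mol.
Si contributes 8 × 28.085 = 224.680 g per mole.
224.680/929.051 = 0.2418 → 24.18%.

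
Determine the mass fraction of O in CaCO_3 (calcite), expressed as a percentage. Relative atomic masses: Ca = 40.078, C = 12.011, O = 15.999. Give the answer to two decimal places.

47.96 mass %

M(CaCO_3) = 100.086 g/mol.
O contributes 3 × 15.999 = 47.997 g per mole.
47.997/100.086 = 0.4796 → 47.96%.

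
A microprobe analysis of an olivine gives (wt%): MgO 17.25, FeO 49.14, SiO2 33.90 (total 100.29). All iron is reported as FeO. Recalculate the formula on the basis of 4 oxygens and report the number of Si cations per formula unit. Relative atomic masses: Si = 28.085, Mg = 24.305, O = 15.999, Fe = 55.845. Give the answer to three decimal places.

1.007 Si apfu

MgO: 17.25/40.304 = 0.42800 mol → 0.42800 mol Mg, 0.42800 mol O.
FeO: 49.14/71.844 = 0.68398 mol → 0.68398 mol Fe, 0.68398 mol O.
SiO2: 33.90/60.083 = 0.56422 mol → 0.56422 mol Si, 1.12844 mol O.
Total oxygen = 2.24042 mol. Normalization factor = 4/2.24042 = 1.78538.
Si per 4 O = 0.56422 × 1.78538 = 1.007.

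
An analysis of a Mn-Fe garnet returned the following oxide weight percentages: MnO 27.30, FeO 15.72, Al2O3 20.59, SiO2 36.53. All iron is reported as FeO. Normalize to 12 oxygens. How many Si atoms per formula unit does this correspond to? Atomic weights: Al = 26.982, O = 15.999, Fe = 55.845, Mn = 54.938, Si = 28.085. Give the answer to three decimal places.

3.008 Si apfu

27.30 wt% MnO ÷ 70.937 g/mol = 0.38485 mol, giving 0.38485 Mn and 0.38485 O.
15.72 wt% FeO ÷ 71.844 g/mol = 0.21881 mol, giving 0.21881 Fe and 0.21881 O.
20.59 wt% Al2O3 ÷ 101.961 g/mol = 0.20194 mol, giving 0.40388 Al and 0.60582 O.
36.53 wt% SiO2 ÷ 60.083 g/mol = 0.60799 mol, giving 0.60799 Si and 1.21598 O.
Oxygen sums to 2.42546; scaling by 12/2.42546 = 4.94752 puts the formula on 12 O.
Si: 0.60799 × 4.94752 = 3.008 atoms per formula unit.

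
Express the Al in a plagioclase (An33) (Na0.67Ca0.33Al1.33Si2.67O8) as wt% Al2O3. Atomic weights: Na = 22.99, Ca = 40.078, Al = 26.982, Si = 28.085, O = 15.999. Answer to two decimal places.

Molar mass of Na0.67Ca0.33Al1.33Si2.67O8 = 0.67·22.99 + 0.33·40.078 + 1.33·26.982 + 2.67·28.085 + 8·15.999 = 267.494 g/mol.
Each formula unit contains 1.33 Al, equivalent to 1.33/2 = 0.6650 mol Al2O3.
M(Al2O3) = 2×26.982 + 3×15.999 = 101.961 g/mol.
Mass of Al2O3 per formula unit = 0.6650 × 101.961 = 67.804 g.
Al2O3 wt% = 67.804 / 267.494 × 100 = 25.35%.

25.35 wt%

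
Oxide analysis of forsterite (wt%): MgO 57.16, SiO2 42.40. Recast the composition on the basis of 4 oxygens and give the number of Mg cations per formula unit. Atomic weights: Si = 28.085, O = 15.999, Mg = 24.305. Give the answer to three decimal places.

57.16 wt% MgO ÷ 40.304 g/mol = 1.41822 mol, giving 1.41822 Mg and 1.41822 O.
42.40 wt% SiO2 ÷ 60.083 g/mol = 0.70569 mol, giving 0.70569 Si and 1.41138 O.
Oxygen sums to 2.82960; scaling by 4/2.82960 = 1.41363 puts the formula on 4 O.
Mg: 1.41822 × 1.41363 = 2.005 atoms per formula unit.

2.005 Mg apfu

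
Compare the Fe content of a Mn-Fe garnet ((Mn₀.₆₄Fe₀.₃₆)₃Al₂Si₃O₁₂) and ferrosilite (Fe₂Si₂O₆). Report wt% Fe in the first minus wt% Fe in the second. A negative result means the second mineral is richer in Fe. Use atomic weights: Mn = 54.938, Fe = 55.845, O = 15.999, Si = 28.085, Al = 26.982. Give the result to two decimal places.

First mineral: 60.313 g Fe in 496.001 g formula = 12.16 wt% Fe.
Second mineral: 111.690 g Fe in 263.854 g formula = 42.33 wt% Fe.
12.16% − 42.33% gives a difference of -30.17 percentage points.

-30.17 percentage points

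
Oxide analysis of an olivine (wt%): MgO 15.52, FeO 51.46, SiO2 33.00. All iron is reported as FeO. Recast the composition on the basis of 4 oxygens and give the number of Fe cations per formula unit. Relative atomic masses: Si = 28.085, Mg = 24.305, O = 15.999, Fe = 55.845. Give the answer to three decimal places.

MgO: 15.52/40.304 = 0.38507 mol → 0.38507 mol Mg, 0.38507 mol O.
FeO: 51.46/71.844 = 0.71627 mol → 0.71627 mol Fe, 0.71627 mol O.
SiO2: 33.00/60.083 = 0.54924 mol → 0.54924 mol Si, 1.09848 mol O.
Total oxygen = 2.19982 mol. Normalization factor = 4/2.19982 = 1.81833.
Fe per 4 O = 0.71627 × 1.81833 = 1.302.

1.302 Fe apfu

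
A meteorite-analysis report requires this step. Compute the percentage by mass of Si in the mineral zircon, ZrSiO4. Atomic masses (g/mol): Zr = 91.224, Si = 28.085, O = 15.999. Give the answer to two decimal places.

15.32 wt%

Formula mass = 1·91.224 + 1·28.085 + 4·15.999 = 183.305 g/mol, of which 28.085 g is Si.
So Si makes up 28.085/183.305 = 0.1532 of the mass, i.e. 15.32%.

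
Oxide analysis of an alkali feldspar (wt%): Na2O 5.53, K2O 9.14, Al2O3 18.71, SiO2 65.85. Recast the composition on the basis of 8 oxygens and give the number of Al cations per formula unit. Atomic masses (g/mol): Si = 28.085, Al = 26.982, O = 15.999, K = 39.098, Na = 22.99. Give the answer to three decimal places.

1.002 Al apfu

Na2O: 5.53/61.979 = 0.08922 mol → 0.17844 mol Na, 0.08922 mol O.
K2O: 9.14/94.195 = 0.09703 mol → 0.19406 mol K, 0.09703 mol O.
Al2O3: 18.71/101.961 = 0.18350 mol → 0.36700 mol Al, 0.55050 mol O.
SiO2: 65.85/60.083 = 1.09598 mol → 1.09598 mol Si, 2.19196 mol O.
Total oxygen = 2.92871 mol. Normalization factor = 8/2.92871 = 2.73158.
Al per 8 O = 0.36700 × 2.73158 = 1.002.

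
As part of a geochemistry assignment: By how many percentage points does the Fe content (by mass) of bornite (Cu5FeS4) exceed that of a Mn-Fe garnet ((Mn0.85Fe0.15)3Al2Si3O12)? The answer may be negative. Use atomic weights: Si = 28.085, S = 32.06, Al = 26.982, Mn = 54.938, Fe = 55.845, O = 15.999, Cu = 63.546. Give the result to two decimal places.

Fe in Cu5FeS4: molar mass 501.815 g/mol; 1×55.845 = 55.845 g → 11.13 wt%.
Fe in (Mn0.85Fe0.15)3Al2Si3O12: molar mass 495.429 g/mol; 0.45×55.845 = 25.130 g → 5.07 wt%.
Difference = 11.13 − 5.07 = 6.06 percentage points.

6.06 percentage points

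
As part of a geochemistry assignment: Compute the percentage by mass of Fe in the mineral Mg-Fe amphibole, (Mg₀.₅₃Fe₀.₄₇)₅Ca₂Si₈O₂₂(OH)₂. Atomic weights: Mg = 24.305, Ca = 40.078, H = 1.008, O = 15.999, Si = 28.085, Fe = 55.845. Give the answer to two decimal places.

14.80 weight percent

Molar mass of (Mg₀.₅₃Fe₀.₄₇)₅Ca₂Si₈O₂₂(OH)₂: 2.65×24.305 + 2.35×55.845 + 2×40.078 + 8×28.085 + 24×15.999 + 2×1.008 = 886.472 g/mol.
Mass of Fe per formula unit: 2.35 × 55.845 = 131.236 g.
Weight fraction Fe = 131.236 / 886.472 = 0.1480.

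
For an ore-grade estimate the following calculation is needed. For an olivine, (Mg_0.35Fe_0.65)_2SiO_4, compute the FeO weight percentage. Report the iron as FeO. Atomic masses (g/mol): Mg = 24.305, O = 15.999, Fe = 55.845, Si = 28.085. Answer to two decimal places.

Molar mass of (Mg_0.35Fe_0.65)_2SiO_4 = 0.70·24.305 + 1.30·55.845 + 1·28.085 + 4·15.999 = 181.693 g/mol.
Each formula unit contains 1.30 Fe, equivalent to 1.30/1 = 1.3000 mol FeO.
M(FeO) = 1×55.845 + 1×15.999 = 71.844 g/mol.
Mass of FeO per formula unit = 1.3000 × 71.844 = 93.397 g.
FeO wt% = 93.397 / 181.693 × 100 = 51.40%.

51.40 wt%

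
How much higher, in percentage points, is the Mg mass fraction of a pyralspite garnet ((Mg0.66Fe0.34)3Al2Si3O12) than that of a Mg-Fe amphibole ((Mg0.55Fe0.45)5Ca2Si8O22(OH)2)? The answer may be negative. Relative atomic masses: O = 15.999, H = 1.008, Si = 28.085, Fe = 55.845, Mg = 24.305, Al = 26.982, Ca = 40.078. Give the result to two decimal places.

Mg in (Mg0.66Fe0.34)3Al2Si3O12: molar mass 435.293 g/mol; 1.98×24.305 = 48.124 g → 11.06 wt%.
Mg in (Mg0.55Fe0.45)5Ca2Si8O22(OH)2: molar mass 883.318 g/mol; 2.75×24.305 = 66.839 g → 7.57 wt%.
Difference = 11.06 − 7.57 = 3.49 percentage points.

3.49 percentage points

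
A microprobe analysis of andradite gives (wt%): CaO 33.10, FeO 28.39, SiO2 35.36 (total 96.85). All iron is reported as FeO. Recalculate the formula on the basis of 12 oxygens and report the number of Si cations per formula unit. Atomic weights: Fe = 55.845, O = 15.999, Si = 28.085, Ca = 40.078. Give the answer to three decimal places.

3.266 Si apfu

33.10 wt% CaO ÷ 56.077 g/mol = 0.59026 mol, giving 0.59026 Ca and 0.59026 O.
28.39 wt% FeO ÷ 71.844 g/mol = 0.39516 mol, giving 0.39516 Fe and 0.39516 O.
35.36 wt% SiO2 ÷ 60.083 g/mol = 0.58852 mol, giving 0.58852 Si and 1.17704 O.
Oxygen sums to 2.16246; scaling by 12/2.16246 = 5.54924 puts the formula on 12 O.
Si: 0.58852 × 5.54924 = 3.266 atoms per formula unit.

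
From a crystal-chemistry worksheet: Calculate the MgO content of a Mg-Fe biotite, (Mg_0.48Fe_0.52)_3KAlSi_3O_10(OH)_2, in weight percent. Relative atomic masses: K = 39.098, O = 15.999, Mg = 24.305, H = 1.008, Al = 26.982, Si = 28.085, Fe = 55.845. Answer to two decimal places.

12.44 wt%

M((Mg_0.48Fe_0.52)_3KAlSi_3O_10(OH)_2) = 466.456 g/mol; M(MgO) = 40.304 g/mol.
Moles MgO per formula unit = 1.44 Mg ÷ 1 = 1.4400.
MgO fraction = (1.4400 × 40.304) / 466.456 = 58.038/466.456 = 0.1244.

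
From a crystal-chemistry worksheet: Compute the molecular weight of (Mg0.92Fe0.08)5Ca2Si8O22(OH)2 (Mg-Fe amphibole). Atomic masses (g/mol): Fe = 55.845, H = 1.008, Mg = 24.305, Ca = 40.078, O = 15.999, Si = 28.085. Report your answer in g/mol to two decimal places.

824.97 g/mol

The formula mass is the sum 4.60(24.305) + 0.40(55.845) + 2(40.078) + 8(28.085) + 24(15.999) + 2(1.008).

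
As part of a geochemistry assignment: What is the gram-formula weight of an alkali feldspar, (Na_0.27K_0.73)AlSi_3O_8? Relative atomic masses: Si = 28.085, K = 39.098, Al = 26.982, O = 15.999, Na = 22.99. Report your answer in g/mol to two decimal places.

273.98 g/mol

The formula mass is the sum 0.27*22.99 + 0.73*39.098 + 1*26.982 + 3*28.085 + 8*15.999.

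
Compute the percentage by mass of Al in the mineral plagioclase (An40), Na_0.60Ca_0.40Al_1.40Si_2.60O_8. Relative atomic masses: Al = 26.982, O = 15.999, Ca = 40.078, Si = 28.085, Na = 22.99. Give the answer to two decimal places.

Formula mass = 0.60×22.99 + 0.40×40.078 + 1.40×26.982 + 2.60×28.085 + 8×15.999 = 268.613 g/mol, of which 37.775 g is Al.
So Al makes up 37.775/268.613 = 0.1406 of the mass, i.e. 14.06%.

14.06 wt%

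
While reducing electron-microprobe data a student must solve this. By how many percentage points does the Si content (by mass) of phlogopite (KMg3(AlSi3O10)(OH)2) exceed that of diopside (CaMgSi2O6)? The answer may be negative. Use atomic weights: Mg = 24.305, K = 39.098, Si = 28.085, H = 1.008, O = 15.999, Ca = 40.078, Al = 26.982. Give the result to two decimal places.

First mineral: 84.255 g Si in 417.254 g formula = 20.19 wt% Si.
Second mineral: 56.170 g Si in 216.547 g formula = 25.94 wt% Si.
20.19% − 25.94% gives a difference of -5.75 percentage points.

-5.75 percentage points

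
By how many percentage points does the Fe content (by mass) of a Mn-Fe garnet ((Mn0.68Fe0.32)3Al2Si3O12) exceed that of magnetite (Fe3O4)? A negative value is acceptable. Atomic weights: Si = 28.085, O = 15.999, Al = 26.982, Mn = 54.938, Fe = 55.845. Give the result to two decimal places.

Fe in (Mn0.68Fe0.32)3Al2Si3O12: molar mass 495.892 g/mol; 0.96×55.845 = 53.611 g → 10.81 wt%.
Fe in Fe3O4: molar mass 231.531 g/mol; 3×55.845 = 167.535 g → 72.36 wt%.
Difference = 10.81 − 72.36 = -61.55 percentage points.

-61.55 percentage points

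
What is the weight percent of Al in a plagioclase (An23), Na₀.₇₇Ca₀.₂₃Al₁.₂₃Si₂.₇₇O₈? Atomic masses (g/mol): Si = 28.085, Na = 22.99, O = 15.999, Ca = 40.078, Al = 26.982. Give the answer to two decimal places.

12.48 mass %

Formula mass = 0.77·22.99 + 0.23·40.078 + 1.23·26.982 + 2.77·28.085 + 8·15.999 = 265.896 g/mol, of which 33.188 g is Al.
So Al makes up 33.188/265.896 = 0.1248 of the mass, i.e. 12.48%.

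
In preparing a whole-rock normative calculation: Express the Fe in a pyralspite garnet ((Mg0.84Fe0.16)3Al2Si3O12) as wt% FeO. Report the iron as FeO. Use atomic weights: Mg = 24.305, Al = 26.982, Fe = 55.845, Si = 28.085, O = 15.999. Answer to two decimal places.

8.24 wt%

Molar mass of (Mg0.84Fe0.16)3Al2Si3O12 = 2.52*24.305 + 0.48*55.845 + 2*26.982 + 3*28.085 + 12*15.999 = 418.261 g/mol.
Each formula unit contains 0.48 Fe, equivalent to 0.48/1 = 0.4800 mol FeO.
M(FeO) = 1×55.845 + 1×15.999 = 71.844 g/mol.
Mass of FeO per formula unit = 0.4800 × 71.844 = 34.485 g.
FeO wt% = 34.485 / 418.261 × 100 = 8.24%.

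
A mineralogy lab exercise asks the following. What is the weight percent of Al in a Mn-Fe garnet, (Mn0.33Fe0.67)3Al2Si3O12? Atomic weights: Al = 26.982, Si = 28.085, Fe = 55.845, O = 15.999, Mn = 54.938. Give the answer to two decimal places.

10.86 mass %

M((Mn0.33Fe0.67)3Al2Si3O12) = 496.844 g/mol.
Al contributes 2 × 26.982 = 53.964 g per mole.
53.964/496.844 = 0.1086 → 10.86%.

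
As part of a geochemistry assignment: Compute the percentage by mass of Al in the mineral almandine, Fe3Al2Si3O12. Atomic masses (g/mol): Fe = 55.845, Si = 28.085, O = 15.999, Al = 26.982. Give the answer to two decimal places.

10.84 mass %

M(Fe3Al2Si3O12) = 497.742 g/mol.
Al contributes 2 × 26.982 = 53.964 g per mole.
53.964/497.742 = 0.1084 → 10.84%.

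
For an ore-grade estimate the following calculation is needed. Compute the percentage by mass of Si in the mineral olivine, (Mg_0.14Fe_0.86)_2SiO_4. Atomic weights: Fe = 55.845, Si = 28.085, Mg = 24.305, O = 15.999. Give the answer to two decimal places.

Molar mass of (Mg_0.14Fe_0.86)_2SiO_4: 0.28×24.305 + 1.72×55.845 + 1×28.085 + 4×15.999 = 194.940 g/mol.
Mass of Si per formula unit: 1 × 28.085 = 28.085 g.
Weight fraction Si = 28.085 / 194.940 = 0.1441.

14.41 weight percent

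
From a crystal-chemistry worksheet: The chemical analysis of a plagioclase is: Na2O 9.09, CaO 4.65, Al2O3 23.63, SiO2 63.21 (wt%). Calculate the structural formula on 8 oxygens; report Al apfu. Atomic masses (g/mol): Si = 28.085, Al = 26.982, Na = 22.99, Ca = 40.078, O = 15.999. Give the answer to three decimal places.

1.224 Al apfu

9.09 wt% Na2O ÷ 61.979 g/mol = 0.14666 mol, giving 0.29332 Na and 0.14666 O.
4.65 wt% CaO ÷ 56.077 g/mol = 0.08292 mol, giving 0.08292 Ca and 0.08292 O.
23.63 wt% Al2O3 ÷ 101.961 g/mol = 0.23176 mol, giving 0.46352 Al and 0.69528 O.
63.21 wt% SiO2 ÷ 60.083 g/mol = 1.05204 mol, giving 1.05204 Si and 2.10408 O.
Oxygen sums to 3.02894; scaling by 8/3.02894 = 2.64119 puts the formula on 8 O.
Al: 0.46352 × 2.64119 = 1.224 atoms per formula unit.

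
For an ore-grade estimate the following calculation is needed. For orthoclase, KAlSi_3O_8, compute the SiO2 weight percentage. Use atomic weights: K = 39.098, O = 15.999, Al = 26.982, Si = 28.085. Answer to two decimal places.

64.76 wt%

M(KAlSi_3O_8) = 278.327 g/mol; M(SiO2) = 60.083 g/mol.
Moles SiO2 per formula unit = 3 Si ÷ 1 = 3.0000.
SiO2 fraction = (3.0000 × 60.083) / 278.327 = 180.249/278.327 = 0.6476.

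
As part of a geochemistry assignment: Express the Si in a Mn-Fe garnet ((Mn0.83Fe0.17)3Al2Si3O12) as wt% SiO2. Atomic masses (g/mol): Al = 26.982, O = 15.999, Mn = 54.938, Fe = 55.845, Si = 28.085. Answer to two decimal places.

36.38 wt%

Molar mass of (Mn0.83Fe0.17)3Al2Si3O12 = 2.49*54.938 + 0.51*55.845 + 2*26.982 + 3*28.085 + 12*15.999 = 495.484 g/mol.
Each formula unit contains 3 Si, equivalent to 3/1 = 3.0000 mol SiO2.
M(SiO2) = 1×28.085 + 2×15.999 = 60.083 g/mol.
Mass of SiO2 per formula unit = 3.0000 × 60.083 = 180.249 g.
SiO2 wt% = 180.249 / 495.484 × 100 = 36.38%.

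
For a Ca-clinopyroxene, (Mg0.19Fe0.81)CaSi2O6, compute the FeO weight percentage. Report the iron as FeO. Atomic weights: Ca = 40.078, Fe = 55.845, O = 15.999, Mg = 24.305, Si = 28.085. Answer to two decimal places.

24.04 wt%

Molar mass of (Mg0.19Fe0.81)CaSi2O6 = 0.19·24.305 + 0.81·55.845 + 1·40.078 + 2·28.085 + 6·15.999 = 242.094 g/mol.
Each formula unit contains 0.81 Fe, equivalent to 0.81/1 = 0.8100 mol FeO.
M(FeO) = 1×55.845 + 1×15.999 = 71.844 g/mol.
Mass of FeO per formula unit = 0.8100 × 71.844 = 58.194 g.
FeO wt% = 58.194 / 242.094 × 100 = 24.04%.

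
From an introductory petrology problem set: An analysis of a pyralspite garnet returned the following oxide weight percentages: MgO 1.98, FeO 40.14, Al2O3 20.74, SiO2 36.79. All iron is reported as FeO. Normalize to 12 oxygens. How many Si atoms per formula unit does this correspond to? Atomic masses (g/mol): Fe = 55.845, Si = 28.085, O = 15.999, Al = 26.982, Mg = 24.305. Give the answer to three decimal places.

3.008 Si apfu

MgO (M=40.304): mol = 0.04913; Mg = 0.04913, O = 0.04913.
FeO (M=71.844): mol = 0.55871; Fe = 0.55871, O = 0.55871.
Al2O3 (M=101.961): mol = 0.20341; Al = 0.40682, O = 0.61023.
SiO2 (M=60.083): mol = 0.61232; Si = 0.61232, O = 1.22464.
ΣO = 2.44271; factor = 12/ΣO = 4.91258.
Si apfu = 0.61232 × 4.91258 = 3.008.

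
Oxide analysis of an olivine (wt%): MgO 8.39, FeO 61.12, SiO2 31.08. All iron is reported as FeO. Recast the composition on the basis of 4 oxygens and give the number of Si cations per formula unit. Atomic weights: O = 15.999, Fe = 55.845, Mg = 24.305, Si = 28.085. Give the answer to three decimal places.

0.988 Si apfu

8.39 wt% MgO ÷ 40.304 g/mol = 0.20817 mol, giving 0.20817 Mg and 0.20817 O.
61.12 wt% FeO ÷ 71.844 g/mol = 0.85073 mol, giving 0.85073 Fe and 0.85073 O.
31.08 wt% SiO2 ÷ 60.083 g/mol = 0.51728 mol, giving 0.51728 Si and 1.03456 O.
Oxygen sums to 2.09346; scaling by 4/2.09346 = 1.91071 puts the formula on 4 O.
Si: 0.51728 × 1.91071 = 0.988 atoms per formula unit.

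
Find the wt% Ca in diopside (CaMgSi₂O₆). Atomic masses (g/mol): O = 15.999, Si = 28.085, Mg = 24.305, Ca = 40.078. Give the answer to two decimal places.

Molar mass of CaMgSi₂O₆: 1·40.078 + 1·24.305 + 2·28.085 + 6·15.999 = 216.547 g/mol.
Mass of Ca per formula unit: 1 × 40.078 = 40.078 g.
Weight fraction Ca = 40.078 / 216.547 = 0.1851.

18.51 wt%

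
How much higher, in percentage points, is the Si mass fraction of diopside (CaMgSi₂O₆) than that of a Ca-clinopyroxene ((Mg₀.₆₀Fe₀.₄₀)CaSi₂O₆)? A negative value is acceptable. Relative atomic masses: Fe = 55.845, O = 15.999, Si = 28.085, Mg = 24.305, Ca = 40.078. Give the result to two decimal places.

1.43 percentage points

First mineral: 56.170 g Si in 216.547 g formula = 25.94 wt% Si.
Second mineral: 56.170 g Si in 229.163 g formula = 24.51 wt% Si.
25.94% − 24.51% gives a difference of 1.43 percentage points.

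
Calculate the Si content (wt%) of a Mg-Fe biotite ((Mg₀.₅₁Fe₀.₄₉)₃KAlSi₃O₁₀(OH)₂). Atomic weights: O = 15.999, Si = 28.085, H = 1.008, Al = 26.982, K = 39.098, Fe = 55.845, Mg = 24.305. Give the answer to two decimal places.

Formula mass = 1.53*24.305 + 1.47*55.845 + 1*39.098 + 1*26.982 + 3*28.085 + 12*15.999 + 2*1.008 = 463.618 g/mol, of which 84.255 g is Si.
So Si makes up 84.255/463.618 = 0.1817 of the mass, i.e. 18.17%.

18.17 wt%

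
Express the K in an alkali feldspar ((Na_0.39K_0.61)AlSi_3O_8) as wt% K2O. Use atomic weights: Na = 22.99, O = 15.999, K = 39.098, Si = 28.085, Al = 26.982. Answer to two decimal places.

Molar mass of (Na_0.39K_0.61)AlSi_3O_8 = 0.39*22.99 + 0.61*39.098 + 1*26.982 + 3*28.085 + 8*15.999 = 272.045 g/mol.
Each formula unit contains 0.61 K, equivalent to 0.61/2 = 0.3050 mol K2O.
M(K2O) = 2×39.098 + 1×15.999 = 94.195 g/mol.
Mass of K2O per formula unit = 0.3050 × 94.195 = 28.729 g.
K2O wt% = 28.729 / 272.045 × 100 = 10.56%.

10.56 wt%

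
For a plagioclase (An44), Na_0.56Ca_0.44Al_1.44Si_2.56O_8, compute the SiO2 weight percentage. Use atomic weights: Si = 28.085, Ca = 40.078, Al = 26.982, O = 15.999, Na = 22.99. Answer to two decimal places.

57.13 wt%

Molar mass of Na_0.56Ca_0.44Al_1.44Si_2.56O_8 = 0.56×22.99 + 0.44×40.078 + 1.44×26.982 + 2.56×28.085 + 8×15.999 = 269.252 g/mol.
Each formula unit contains 2.56 Si, equivalent to 2.56/1 = 2.5600 mol SiO2.
M(SiO2) = 1×28.085 + 2×15.999 = 60.083 g/mol.
Mass of SiO2 per formula unit = 2.5600 × 60.083 = 153.812 g.
SiO2 wt% = 153.812 / 269.252 × 100 = 57.13%.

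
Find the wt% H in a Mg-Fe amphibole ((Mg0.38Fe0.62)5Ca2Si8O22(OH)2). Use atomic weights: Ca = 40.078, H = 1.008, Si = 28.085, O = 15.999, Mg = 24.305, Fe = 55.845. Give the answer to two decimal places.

0.22 mass %

Formula mass = 1.90×24.305 + 3.10×55.845 + 2×40.078 + 8×28.085 + 24×15.999 + 2×1.008 = 910.127 g/mol, of which 2.016 g is H.
So H makes up 2.016/910.127 = 0.0022 of the mass, i.e. 0.22%.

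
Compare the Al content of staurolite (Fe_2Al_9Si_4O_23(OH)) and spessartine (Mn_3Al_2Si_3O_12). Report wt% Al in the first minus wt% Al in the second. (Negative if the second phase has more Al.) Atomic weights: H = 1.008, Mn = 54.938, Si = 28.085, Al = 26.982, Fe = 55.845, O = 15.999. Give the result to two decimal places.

17.61 percentage points

First mineral: 242.838 g Al in 851.852 g formula = 28.51 wt% Al.
Second mineral: 53.964 g Al in 495.021 g formula = 10.90 wt% Al.
28.51% − 10.90% gives a difference of 17.61 percentage points.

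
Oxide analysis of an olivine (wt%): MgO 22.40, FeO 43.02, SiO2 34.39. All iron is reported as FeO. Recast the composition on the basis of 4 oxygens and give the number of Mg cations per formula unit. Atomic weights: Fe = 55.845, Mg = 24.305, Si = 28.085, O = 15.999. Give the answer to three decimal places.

0.967 Mg apfu

MgO (M=40.304): mol = 0.55578; Mg = 0.55578, O = 0.55578.
FeO (M=71.844): mol = 0.59880; Fe = 0.59880, O = 0.59880.
SiO2 (M=60.083): mol = 0.57237; Si = 0.57237, O = 1.14474.
ΣO = 2.29932; factor = 4/ΣO = 1.73964.
Mg apfu = 0.55578 × 1.73964 = 0.967.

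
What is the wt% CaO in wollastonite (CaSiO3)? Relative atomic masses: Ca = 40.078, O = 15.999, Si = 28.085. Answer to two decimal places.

48.28 wt%

Formula mass = 116.160 g/mol.
1 Ca → 1.0000 mol CaO per formula unit; M(CaO) = 56.077, so CaO mass = 56.077 g.
56.077/116.160 × 100 = 48.28 wt%.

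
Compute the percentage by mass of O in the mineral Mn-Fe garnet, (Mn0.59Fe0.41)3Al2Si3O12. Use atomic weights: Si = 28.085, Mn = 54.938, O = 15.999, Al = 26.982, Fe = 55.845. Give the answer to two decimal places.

Molar mass of (Mn0.59Fe0.41)3Al2Si3O12: 1.77·54.938 + 1.23·55.845 + 2·26.982 + 3·28.085 + 12·15.999 = 496.137 g/mol.
Mass of O per formula unit: 12 × 15.999 = 191.988 g.
Weight fraction O = 191.988 / 496.137 = 0.3870.

38.70 mass %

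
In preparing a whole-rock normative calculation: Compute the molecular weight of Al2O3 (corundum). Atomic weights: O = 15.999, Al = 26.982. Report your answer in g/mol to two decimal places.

101.96 g/mol

The formula mass is the sum 2·26.982 + 3·15.999.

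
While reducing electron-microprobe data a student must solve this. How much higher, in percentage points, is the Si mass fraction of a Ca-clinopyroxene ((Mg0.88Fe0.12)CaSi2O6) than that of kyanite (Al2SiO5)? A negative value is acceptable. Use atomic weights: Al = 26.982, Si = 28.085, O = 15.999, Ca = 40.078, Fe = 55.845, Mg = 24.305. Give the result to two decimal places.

First mineral: 56.170 g Si in 220.332 g formula = 25.49 wt% Si.
Second mineral: 28.085 g Si in 162.044 g formula = 17.33 wt% Si.
25.49% − 17.33% gives a difference of 8.16 percentage points.

8.16 percentage points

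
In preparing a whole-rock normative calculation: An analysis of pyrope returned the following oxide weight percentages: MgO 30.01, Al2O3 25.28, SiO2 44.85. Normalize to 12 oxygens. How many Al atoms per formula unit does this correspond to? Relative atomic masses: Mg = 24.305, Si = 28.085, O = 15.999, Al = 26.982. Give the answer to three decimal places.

30.01 wt% MgO ÷ 40.304 g/mol = 0.74459 mol, giving 0.74459 Mg and 0.74459 O.
25.28 wt% Al2O3 ÷ 101.961 g/mol = 0.24794 mol, giving 0.49588 Al and 0.74382 O.
44.85 wt% SiO2 ÷ 60.083 g/mol = 0.74647 mol, giving 0.74647 Si and 1.49294 O.
Oxygen sums to 2.98135; scaling by 12/2.98135 = 4.02502 puts the formula on 12 O.
Al: 0.49588 × 4.02502 = 1.996 atoms per formula unit.

1.996 Al apfu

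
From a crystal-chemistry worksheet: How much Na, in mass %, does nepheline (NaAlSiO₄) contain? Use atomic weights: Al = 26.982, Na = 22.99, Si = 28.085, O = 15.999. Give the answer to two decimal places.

Molar mass of NaAlSiO₄: 1·22.99 + 1·26.982 + 1·28.085 + 4·15.999 = 142.053 g/mol.
Mass of Na per formula unit: 1 × 22.99 = 22.990 g.
Weight fraction Na = 22.990 / 142.053 = 0.1618.

16.18 mass %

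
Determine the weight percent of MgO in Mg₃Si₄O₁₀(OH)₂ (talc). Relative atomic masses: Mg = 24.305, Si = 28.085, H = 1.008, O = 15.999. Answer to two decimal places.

31.88 wt%

Formula mass = 379.259 g/mol.
3 Mg → 3.0000 mol MgO per formula unit; M(MgO) = 40.304, so MgO mass = 120.912 g.
120.912/379.259 × 100 = 31.88 wt%.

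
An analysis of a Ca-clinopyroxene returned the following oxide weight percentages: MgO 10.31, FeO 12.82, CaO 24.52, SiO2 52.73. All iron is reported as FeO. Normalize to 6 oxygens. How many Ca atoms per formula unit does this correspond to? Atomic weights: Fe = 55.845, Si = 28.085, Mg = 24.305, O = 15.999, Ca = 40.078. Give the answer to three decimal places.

0.999 Ca apfu

MgO (M=40.304): mol = 0.25581; Mg = 0.25581, O = 0.25581.
FeO (M=71.844): mol = 0.17844; Fe = 0.17844, O = 0.17844.
CaO (M=56.077): mol = 0.43726; Ca = 0.43726, O = 0.43726.
SiO2 (M=60.083): mol = 0.87762; Si = 0.87762, O = 1.75524.
ΣO = 2.62675; factor = 6/ΣO = 2.28419.
Ca apfu = 0.43726 × 2.28419 = 0.999.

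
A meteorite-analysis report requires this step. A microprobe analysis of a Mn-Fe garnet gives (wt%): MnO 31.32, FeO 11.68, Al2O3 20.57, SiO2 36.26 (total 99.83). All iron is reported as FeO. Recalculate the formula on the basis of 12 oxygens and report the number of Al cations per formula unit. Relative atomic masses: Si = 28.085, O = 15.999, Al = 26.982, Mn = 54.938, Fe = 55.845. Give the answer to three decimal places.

2.004 Al apfu

MnO: 31.32/70.937 = 0.44152 mol → 0.44152 mol Mn, 0.44152 mol O.
FeO: 11.68/71.844 = 0.16257 mol → 0.16257 mol Fe, 0.16257 mol O.
Al2O3: 20.57/101.961 = 0.20174 mol → 0.40348 mol Al, 0.60522 mol O.
SiO2: 36.26/60.083 = 0.60350 mol → 0.60350 mol Si, 1.20700 mol O.
Total oxygen = 2.41631 mol. Normalization factor = 12/2.41631 = 4.96625.
Al per 12 O = 0.40348 × 4.96625 = 2.004.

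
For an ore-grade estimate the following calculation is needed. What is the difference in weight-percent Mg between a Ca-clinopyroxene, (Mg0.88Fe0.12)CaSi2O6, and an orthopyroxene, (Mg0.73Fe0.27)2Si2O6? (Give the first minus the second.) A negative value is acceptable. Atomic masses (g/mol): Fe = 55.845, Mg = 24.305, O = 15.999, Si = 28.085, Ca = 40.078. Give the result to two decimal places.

M((Mg0.88Fe0.12)CaSi2O6) = 220.332 g/mol, so wt% Mg = 21.388/220.332 × 100 = 9.71%.
M((Mg0.73Fe0.27)2Si2O6) = 217.806 g/mol, so wt% Mg = 35.485/217.806 × 100 = 16.29%.
9.71 − 16.29 = -6.58 pp.

-6.58 percentage points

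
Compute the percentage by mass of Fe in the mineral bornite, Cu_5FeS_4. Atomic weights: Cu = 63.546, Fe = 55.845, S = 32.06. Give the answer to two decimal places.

Formula mass = 5×63.546 + 1×55.845 + 4×32.06 = 501.815 g/mol, of which 55.845 g is Fe.
So Fe makes up 55.845/501.815 = 0.1113 of the mass, i.e. 11.13%.

11.13 mass %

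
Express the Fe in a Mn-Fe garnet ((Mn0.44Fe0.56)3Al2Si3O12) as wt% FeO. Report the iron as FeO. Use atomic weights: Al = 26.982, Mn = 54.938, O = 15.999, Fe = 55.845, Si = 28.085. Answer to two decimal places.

Formula mass = 496.545 g/mol.
1.68 Fe → 1.6800 mol FeO per formula unit; M(FeO) = 71.844, so FeO mass = 120.698 g.
120.698/496.545 × 100 = 24.31 wt%.

24.31 wt%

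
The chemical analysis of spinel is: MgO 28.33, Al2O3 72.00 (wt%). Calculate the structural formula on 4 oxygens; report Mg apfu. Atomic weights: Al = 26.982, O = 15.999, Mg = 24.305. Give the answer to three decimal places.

0.997 Mg apfu

MgO: 28.33/40.304 = 0.70291 mol → 0.70291 mol Mg, 0.70291 mol O.
Al2O3: 72.00/101.961 = 0.70615 mol → 1.41230 mol Al, 2.11845 mol O.
Total oxygen = 2.82136 mol. Normalization factor = 4/2.82136 = 1.41776.
Mg per 4 O = 0.70291 × 1.41776 = 0.997.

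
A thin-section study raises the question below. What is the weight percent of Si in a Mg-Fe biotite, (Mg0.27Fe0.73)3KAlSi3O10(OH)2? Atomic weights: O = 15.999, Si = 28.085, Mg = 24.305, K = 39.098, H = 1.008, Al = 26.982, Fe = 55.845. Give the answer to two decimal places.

M((Mg0.27Fe0.73)3KAlSi3O10(OH)2) = 486.327 g/mol.
Si contributes 3 × 28.085 = 84.255 g per mole.
84.255/486.327 = 0.1732 → 17.32%.

17.32 weight percent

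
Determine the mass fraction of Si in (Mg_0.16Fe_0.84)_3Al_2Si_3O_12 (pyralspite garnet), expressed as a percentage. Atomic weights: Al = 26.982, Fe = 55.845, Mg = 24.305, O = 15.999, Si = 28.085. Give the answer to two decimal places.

17.46 mass %

Formula mass = 0.48·24.305 + 2.52·55.845 + 2·26.982 + 3·28.085 + 12·15.999 = 482.603 g/mol, of which 84.255 g is Si.
So Si makes up 84.255/482.603 = 0.1746 of the mass, i.e. 17.46%.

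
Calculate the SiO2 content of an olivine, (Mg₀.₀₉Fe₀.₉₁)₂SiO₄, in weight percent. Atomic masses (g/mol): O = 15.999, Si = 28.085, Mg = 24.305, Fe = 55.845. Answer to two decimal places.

M((Mg₀.₀₉Fe₀.₉₁)₂SiO₄) = 198.094 g/mol; M(SiO2) = 60.083 g/mol.
Moles SiO2 per formula unit = 1 Si ÷ 1 = 1.0000.
SiO2 fraction = (1.0000 × 60.083) / 198.094 = 60.083/198.094 = 0.3033.

30.33 wt%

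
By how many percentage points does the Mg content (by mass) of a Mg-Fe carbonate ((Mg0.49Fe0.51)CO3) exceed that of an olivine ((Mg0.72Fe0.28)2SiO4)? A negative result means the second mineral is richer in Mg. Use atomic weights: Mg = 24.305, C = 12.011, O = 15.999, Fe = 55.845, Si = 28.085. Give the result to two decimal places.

-10.24 percentage points

Mg in (Mg0.49Fe0.51)CO3: molar mass 100.398 g/mol; 0.49×24.305 = 11.909 g → 11.86 wt%.
Mg in (Mg0.72Fe0.28)2SiO4: molar mass 158.353 g/mol; 1.44×24.305 = 34.999 g → 22.10 wt%.
Difference = 11.86 − 22.10 = -10.24 percentage points.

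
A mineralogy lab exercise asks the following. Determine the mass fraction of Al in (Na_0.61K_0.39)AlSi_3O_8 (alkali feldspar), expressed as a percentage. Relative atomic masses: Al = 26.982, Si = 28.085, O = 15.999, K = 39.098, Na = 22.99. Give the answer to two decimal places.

M((Na_0.61K_0.39)AlSi_3O_8) = 268.501 g/mol.
Al contributes 1 × 26.982 = 26.982 g per mole.
26.982/268.501 = 0.1005 → 10.05%.

10.05 mass %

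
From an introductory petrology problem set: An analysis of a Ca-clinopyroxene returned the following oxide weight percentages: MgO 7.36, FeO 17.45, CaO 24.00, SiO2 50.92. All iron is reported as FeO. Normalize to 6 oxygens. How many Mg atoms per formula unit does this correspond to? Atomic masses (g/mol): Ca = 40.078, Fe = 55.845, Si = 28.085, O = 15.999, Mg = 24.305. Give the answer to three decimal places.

MgO: 7.36/40.304 = 0.18261 mol → 0.18261 mol Mg, 0.18261 mol O.
FeO: 17.45/71.844 = 0.24289 mol → 0.24289 mol Fe, 0.24289 mol O.
CaO: 24.00/56.077 = 0.42798 mol → 0.42798 mol Ca, 0.42798 mol O.
SiO2: 50.92/60.083 = 0.84749 mol → 0.84749 mol Si, 1.69498 mol O.
Total oxygen = 2.54846 mol. Normalization factor = 6/2.54846 = 2.35436.
Mg per 6 O = 0.18261 × 2.35436 = 0.430.

0.430 Mg apfu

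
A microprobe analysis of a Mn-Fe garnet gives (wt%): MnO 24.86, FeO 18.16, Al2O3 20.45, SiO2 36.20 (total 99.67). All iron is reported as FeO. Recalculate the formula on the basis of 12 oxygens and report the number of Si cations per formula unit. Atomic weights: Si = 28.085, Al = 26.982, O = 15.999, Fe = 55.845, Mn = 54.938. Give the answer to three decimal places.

MnO: 24.86/70.937 = 0.35045 mol → 0.35045 mol Mn, 0.35045 mol O.
FeO: 18.16/71.844 = 0.25277 mol → 0.25277 mol Fe, 0.25277 mol O.
Al2O3: 20.45/101.961 = 0.20057 mol → 0.40114 mol Al, 0.60171 mol O.
SiO2: 36.20/60.083 = 0.60250 mol → 0.60250 mol Si, 1.20500 mol O.
Total oxygen = 2.40993 mol. Normalization factor = 12/2.40993 = 4.97940.
Si per 12 O = 0.60250 × 4.97940 = 3.000.

3.000 Si apfu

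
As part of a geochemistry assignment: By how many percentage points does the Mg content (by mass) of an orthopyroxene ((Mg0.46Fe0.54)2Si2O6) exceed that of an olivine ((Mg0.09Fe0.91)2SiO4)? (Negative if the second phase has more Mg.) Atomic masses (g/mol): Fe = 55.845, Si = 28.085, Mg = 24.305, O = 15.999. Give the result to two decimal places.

Mg in (Mg0.46Fe0.54)2Si2O6: molar mass 234.837 g/mol; 0.92×24.305 = 22.361 g → 9.52 wt%.
Mg in (Mg0.09Fe0.91)2SiO4: molar mass 198.094 g/mol; 0.18×24.305 = 4.375 g → 2.21 wt%.
Difference = 9.52 − 2.21 = 7.31 percentage points.

7.31 percentage points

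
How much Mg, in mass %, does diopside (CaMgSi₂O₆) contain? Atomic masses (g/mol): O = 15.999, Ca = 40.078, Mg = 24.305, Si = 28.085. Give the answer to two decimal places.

11.22 mass %

Molar mass of CaMgSi₂O₆: 1·40.078 + 1·24.305 + 2·28.085 + 6·15.999 = 216.547 g/mol.
Mass of Mg per formula unit: 1 × 24.305 = 24.305 g.
Weight fraction Mg = 24.305 / 216.547 = 0.1122.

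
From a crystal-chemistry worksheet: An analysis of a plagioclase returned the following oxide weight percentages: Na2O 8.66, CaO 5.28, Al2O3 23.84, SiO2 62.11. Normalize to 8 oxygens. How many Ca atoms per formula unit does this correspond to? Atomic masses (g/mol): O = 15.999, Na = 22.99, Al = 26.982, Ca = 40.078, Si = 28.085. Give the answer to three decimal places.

8.66 wt% Na2O ÷ 61.979 g/mol = 0.13972 mol, giving 0.27944 Na and 0.13972 O.
5.28 wt% CaO ÷ 56.077 g/mol = 0.09416 mol, giving 0.09416 Ca and 0.09416 O.
23.84 wt% Al2O3 ÷ 101.961 g/mol = 0.23381 mol, giving 0.46762 Al and 0.70143 O.
62.11 wt% SiO2 ÷ 60.083 g/mol = 1.03374 mol, giving 1.03374 Si and 2.06748 O.
Oxygen sums to 3.00279; scaling by 8/3.00279 = 2.66419 puts the formula on 8 O.
Ca: 0.09416 × 2.66419 = 0.251 atoms per formula unit.

0.251 Ca apfu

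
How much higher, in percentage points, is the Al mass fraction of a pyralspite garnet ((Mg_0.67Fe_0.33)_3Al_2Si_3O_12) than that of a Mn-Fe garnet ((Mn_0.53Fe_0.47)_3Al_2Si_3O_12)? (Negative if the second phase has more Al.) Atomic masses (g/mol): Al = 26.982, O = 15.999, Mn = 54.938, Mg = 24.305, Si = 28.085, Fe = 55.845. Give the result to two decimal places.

First mineral: 53.964 g Al in 434.347 g formula = 12.42 wt% Al.
Second mineral: 53.964 g Al in 496.300 g formula = 10.87 wt% Al.
12.42% − 10.87% gives a difference of 1.55 percentage points.

1.55 percentage points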